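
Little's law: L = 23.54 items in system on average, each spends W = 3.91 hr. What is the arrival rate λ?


Little's law: L = λW → λ = L / W
= 23.54 / 3.91
= 6.02 per hour


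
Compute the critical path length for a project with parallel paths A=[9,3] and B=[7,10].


Path A: 9 + 3 = 12
Path B: 7 + 10 = 17
Critical path = longest = max(12, 17)
= 17 (Path B)


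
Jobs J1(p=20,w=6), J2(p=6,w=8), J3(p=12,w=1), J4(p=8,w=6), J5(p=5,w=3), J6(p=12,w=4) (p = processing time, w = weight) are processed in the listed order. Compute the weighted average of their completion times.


Completion times:
  J1: C=20, w×C=6×20=120
  J2: C=26, w×C=8×26=208
  J3: C=38, w×C=1×38=38
  J4: C=46, w×C=6×46=276
  J5: C=51, w×C=3×51=153
  J6: C=63, w×C=4×63=252
Sum w×C = 1047
Sum w = 28
Weighted avg = 1047/28
= 37.39


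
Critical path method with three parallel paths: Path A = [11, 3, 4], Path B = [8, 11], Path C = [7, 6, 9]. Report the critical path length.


Path A: 11 + 3 + 4 = 18
Path B: 8 + 11 = 19
Path C: 7 + 6 + 9 = 22
Critical path = longest = max(18, 19, 22)
= 22 (Path C)


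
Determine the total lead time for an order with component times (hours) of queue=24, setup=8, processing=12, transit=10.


Lead time = queue + setup + processing + transit
= 24 + 8 + 12 + 10
= 54 hours


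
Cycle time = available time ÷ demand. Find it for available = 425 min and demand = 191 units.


Cycle time = available time / demand
= 425 / 191
= 2.23 min/unit


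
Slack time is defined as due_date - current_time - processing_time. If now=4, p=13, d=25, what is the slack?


Slack = due - current_time - processing
= 25 - 4 - 13
= 8


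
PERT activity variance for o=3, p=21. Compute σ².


σ² = ((p - o) / 6)² = (p - o)² / 36
= (21 - 3)² / 36
= 18² / 36
= 324 / 36
= 9.0000


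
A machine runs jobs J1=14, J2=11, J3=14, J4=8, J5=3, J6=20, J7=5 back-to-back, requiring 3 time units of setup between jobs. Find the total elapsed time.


Makespan = Σ processing + (n-1) × setup
= (14 + 11 + 14 + 8 + 3 + 20 + 5) + (7-1)×3
= 75 + 18
= 93 time units


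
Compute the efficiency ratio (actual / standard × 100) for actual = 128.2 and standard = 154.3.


Efficiency = (actual / standard) × 100
= (128.2 / 154.3) × 100
= 83.1%


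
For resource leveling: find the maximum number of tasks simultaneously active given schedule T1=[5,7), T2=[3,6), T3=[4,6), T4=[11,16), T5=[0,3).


Check each time point for overlaps:
  t=5: 3 tasks active (T1, T2, T3)
Max concurrent = 3


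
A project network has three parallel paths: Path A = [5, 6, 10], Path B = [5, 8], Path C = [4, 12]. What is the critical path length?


Path A: 5 + 6 + 10 = 21
Path B: 5 + 8 = 13
Path C: 4 + 12 = 16
Critical path = longest = max(21, 13, 16)
= 21 (Path A)


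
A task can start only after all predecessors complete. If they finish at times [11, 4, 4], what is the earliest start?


ES = max of all predecessor completion times
Predecessors: [11, 4, 4]
ES = max(11, 4, 4)
= 11


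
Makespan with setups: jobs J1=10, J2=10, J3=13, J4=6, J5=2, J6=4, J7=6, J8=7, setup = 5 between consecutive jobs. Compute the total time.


Makespan = Σ processing + (n-1) × setup
= (10 + 10 + 13 + 6 + 2 + 4 + 6 + 7) + (8-1)×5
= 58 + 35
= 93 time units


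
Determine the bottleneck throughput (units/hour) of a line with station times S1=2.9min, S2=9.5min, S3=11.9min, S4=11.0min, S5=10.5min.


Bottleneck = longest station time
Station times: [2.9, 9.5, 11.9, 11.0, 10.5]
Max = 11.9 min
Rate = 60 / 11.9
= 5.04 units/hour (bottleneck: 11.9min)


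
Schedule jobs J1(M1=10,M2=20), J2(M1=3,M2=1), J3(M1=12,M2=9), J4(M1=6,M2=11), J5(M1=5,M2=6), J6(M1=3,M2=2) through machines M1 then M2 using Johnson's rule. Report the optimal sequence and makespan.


Johnson's rule:
Group 1 (M1≤M2, sort by M1): ['J5', 'J4', 'J1']
Group 2 (M1>M2, sort desc M2): ['J3', 'J6', 'J2']
Sequence: J5 → J4 → J1 → J3 → J6 → J2
Makespan calculation:
  J5: M1 done=5, M2 done=11
  J4: M1 done=11, M2 done=22
  J1: M1 done=21, M2 done=42
  J3: M1 done=33, M2 done=51
  J6: M1 done=36, M2 done=53
  J2: M1 done=39, M2 done=54
= Sequence: J5 → J4 → J1 → J3 → J6 → J2, Makespan: 54


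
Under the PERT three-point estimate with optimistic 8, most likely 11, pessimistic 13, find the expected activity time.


te = (o + 4m + p) / 6
= (8 + 4×11 + 13) / 6
= (8 + 44 + 13) / 6
= 65 / 6
= 10.83


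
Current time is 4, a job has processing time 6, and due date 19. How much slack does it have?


Slack = due - current_time - processing
= 19 - 4 - 6
= 9


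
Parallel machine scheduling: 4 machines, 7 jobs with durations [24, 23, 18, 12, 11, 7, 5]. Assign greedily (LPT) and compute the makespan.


Jobs (LPT sorted): [24, 23, 18, 12, 11, 7, 5]
Machines: 4
  J=24 → Machine 1 (load: 0+24=24)
  J=23 → Machine 2 (load: 0+23=23)
  J=18 → Machine 3 (load: 0+18=18)
  J=12 → Machine 4 (load: 0+12=12)
  J=11 → Machine 4 (load: 12+11=23)
  J=7 → Machine 3 (load: 18+7=25)
  J=5 → Machine 2 (load: 23+5=28)
Machine loads: [24, 28, 25, 23]
Makespan = max = 28 time units


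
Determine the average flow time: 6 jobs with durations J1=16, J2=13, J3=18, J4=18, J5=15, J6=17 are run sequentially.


Completion times:
  J1: completes at 16
  J2: completes at 29
  J3: completes at 47
  J4: completes at 65
  J5: completes at 80
  J6: completes at 97
Sum = 334
Average = 334/6
= 55.67


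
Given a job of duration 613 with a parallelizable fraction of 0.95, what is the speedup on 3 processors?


Amdahl's law: T_p = T × ((1-p) + p/N)
= 613 × ((1-0.95) + 0.95/3)
= 613 × (0.05 + 0.3167)
= 613 × 0.3667
= 224.77
Speedup = 613/224.77
= 2.73×


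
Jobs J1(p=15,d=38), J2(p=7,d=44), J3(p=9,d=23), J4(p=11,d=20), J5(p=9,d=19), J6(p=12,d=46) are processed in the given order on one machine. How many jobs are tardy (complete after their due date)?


Completion vs due date:
  J1: C=15, d=38 → on time
  J2: C=22, d=44 → on time
  J3: C=31, d=23 → TARDY
  J4: C=42, d=20 → TARDY
  J5: C=51, d=19 → TARDY
  J6: C=63, d=46 → TARDY
Tardy jobs: J3, J4, J5, J6
Count = 4


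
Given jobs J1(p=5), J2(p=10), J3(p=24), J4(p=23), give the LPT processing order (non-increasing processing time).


LPT: sort by longest processing time first
  J3: p=24
  J4: p=23
  J2: p=10
  J1: p=5
Order: J3 → J4 → J2 → J1


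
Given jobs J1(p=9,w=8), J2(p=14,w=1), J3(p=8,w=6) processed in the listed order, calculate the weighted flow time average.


Completion times:
  J1: C=9, w×C=8×9=72
  J2: C=23, w×C=1×23=23
  J3: C=31, w×C=6×31=186
Sum w×C = 281
Sum w = 15
Weighted avg = 281/15
= 18.73


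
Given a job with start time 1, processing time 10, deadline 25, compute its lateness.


Completion = 1 + 10 = 11
Lateness = C - d = 11 - 25
= -14


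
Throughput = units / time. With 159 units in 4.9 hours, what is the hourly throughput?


Throughput = units / time
= 159 / 4.9
= 32.4 units/hour


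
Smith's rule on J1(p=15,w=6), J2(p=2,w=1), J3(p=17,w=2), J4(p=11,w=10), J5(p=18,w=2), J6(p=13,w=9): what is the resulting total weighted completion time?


WSPT order (by p/w): J4 → J6 → J2 → J1 → J3 → J5
  J4: C=11, w·C=10×11=110
  J6: C=24, w·C=9×24=216
  J2: C=26, w·C=1×26=26
  J1: C=41, w·C=6×41=246
  J3: C=58, w·C=2×58=116
  J5: C=76, w·C=2×76=152
Σ w·C = 866
= 866


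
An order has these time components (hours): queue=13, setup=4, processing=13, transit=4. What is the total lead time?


Lead time = queue + setup + processing + transit
= 13 + 4 + 13 + 4
= 34 hours


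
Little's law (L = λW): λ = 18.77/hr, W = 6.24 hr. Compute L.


Little's law: L = λ × W
= 18.77 × 6.24
= 117.12


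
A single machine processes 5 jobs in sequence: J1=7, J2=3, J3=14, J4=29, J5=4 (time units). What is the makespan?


Sequential makespan: sum all processing times
= 7 + 3 + 14 + 29 + 4
= 57 time units


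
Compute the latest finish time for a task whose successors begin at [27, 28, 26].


LF = min of all successor start times
Successors start at: [27, 28, 26]
LF = min(27, 28, 26)
= 26


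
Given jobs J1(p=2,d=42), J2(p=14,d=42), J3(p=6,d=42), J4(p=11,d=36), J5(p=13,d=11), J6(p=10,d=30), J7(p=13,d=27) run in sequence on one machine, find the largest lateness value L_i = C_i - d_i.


Lateness per job (L = C - d):
  J1: C=2, d=42, L=-40
  J2: C=16, d=42, L=-26
  J3: C=22, d=42, L=-20
  J4: C=33, d=36, L=-3
  J5: C=46, d=11, L=35
  J6: C=56, d=30, L=26
  J7: C=69, d=27, L=42
Lmax = max(-40, -26, -20, -3, 35, 26, 42)
= 42


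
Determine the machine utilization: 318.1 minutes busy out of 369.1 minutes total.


Utilization = busy / total × 100
= 318.1 / 369.1 × 100
= 86.2%


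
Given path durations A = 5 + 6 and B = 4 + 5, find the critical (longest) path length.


Path A: 5 + 6 = 11
Path B: 4 + 5 = 9
Critical path = longest = max(11, 9)
= 11 (Path A)


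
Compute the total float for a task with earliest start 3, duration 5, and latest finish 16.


EF = ES + duration = 3 + 5 = 8
LS = LF - duration = 16 - 5 = 11
Total Float = LF - EF = 16 - 8
(or LS - ES = 11 - 3)
= 8


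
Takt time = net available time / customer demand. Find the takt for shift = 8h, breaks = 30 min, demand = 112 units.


Available = 8×60 - 30 = 450 min
Takt time = 450 / 112
= 4.02 min/unit


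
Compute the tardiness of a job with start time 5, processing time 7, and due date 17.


Completion = start + processing = 5 + 7 = 12
Tardiness = max(0, C - d) = max(0, 12 - 17)
= max(0, -5)
= 0


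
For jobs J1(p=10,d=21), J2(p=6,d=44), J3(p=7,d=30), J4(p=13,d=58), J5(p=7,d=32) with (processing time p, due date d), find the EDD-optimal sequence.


EDD: sort by earliest due date
  J1: d=21, p=10
  J3: d=30, p=7
  J5: d=32, p=7
  J2: d=44, p=6
  J4: d=58, p=13
Order: J1 → J3 → J5 → J2 → J4


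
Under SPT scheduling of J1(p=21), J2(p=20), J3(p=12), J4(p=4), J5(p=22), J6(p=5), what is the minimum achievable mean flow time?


SPT order: J4 → J6 → J3 → J2 → J1 → J5
Completion times:
  J4: C=4
  J6: C=9
  J3: C=21
  J2: C=41
  J1: C=62
  J5: C=84
Sum = 221, n = 6
Mean flow = 221/6
= 36.83


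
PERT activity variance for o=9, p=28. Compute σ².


σ² = ((p - o) / 6)² = (p - o)² / 36
= (28 - 9)² / 36
= 19² / 36
= 361 / 36
= 10.0278


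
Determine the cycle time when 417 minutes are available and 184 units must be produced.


Cycle time = available time / demand
= 417 / 184
= 2.27 min/unit


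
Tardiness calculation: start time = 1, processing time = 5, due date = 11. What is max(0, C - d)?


Completion = start + processing = 1 + 5 = 6
Tardiness = max(0, C - d) = max(0, 6 - 11)
= max(0, -5)
= 0


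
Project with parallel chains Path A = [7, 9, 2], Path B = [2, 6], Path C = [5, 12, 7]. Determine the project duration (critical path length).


Path A: 7 + 9 + 2 = 18
Path B: 2 + 6 = 8
Path C: 5 + 12 + 7 = 24
Critical path = longest = max(18, 8, 24)
= 24 (Path C)


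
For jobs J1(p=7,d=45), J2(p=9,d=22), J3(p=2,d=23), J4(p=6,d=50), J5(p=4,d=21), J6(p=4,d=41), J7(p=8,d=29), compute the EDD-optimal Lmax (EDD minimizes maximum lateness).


EDD order: J5 → J2 → J3 → J7 → J6 → J1 → J4
Completion and lateness:
  J5: C=4, d=21, L=4-21=-17
  J2: C=13, d=22, L=13-22=-9
  J3: C=15, d=23, L=15-23=-8
  J7: C=23, d=29, L=23-29=-6
  J6: C=27, d=41, L=27-41=-14
  J1: C=34, d=45, L=34-45=-11
  J4: C=40, d=50, L=40-50=-10
Lmax = max(-17, -9, -8, -6, -14, -11, -10)
= -6


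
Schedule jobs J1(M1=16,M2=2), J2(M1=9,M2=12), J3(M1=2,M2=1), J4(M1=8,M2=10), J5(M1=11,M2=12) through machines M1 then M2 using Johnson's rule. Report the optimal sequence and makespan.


Johnson's rule:
Group 1 (M1≤M2, sort by M1): ['J4', 'J2', 'J5']
Group 2 (M1>M2, sort desc M2): ['J1', 'J3']
Sequence: J4 → J2 → J5 → J1 → J3
Makespan calculation:
  J4: M1 done=8, M2 done=18
  J2: M1 done=17, M2 done=30
  J5: M1 done=28, M2 done=42
  J1: M1 done=44, M2 done=46
  J3: M1 done=46, M2 done=47
= Sequence: J4 → J2 → J5 → J1 → J3, Makespan: 47


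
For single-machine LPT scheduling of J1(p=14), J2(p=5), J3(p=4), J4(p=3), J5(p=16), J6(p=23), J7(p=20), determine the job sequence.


LPT: sort by longest processing time first
  J6: p=23
  J7: p=20
  J5: p=16
  J1: p=14
  J2: p=5
  J3: p=4
  J4: p=3
Order: J6 → J7 → J5 → J1 → J2 → J3 → J4


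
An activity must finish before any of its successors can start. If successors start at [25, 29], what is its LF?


LF = min of all successor start times
Successors start at: [25, 29]
LF = min(25, 29)
= 25


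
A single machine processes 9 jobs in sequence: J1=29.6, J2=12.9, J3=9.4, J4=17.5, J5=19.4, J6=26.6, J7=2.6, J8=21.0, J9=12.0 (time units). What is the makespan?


Sequential makespan: sum all processing times
= 29.6 + 12.9 + 9.4 + 17.5 + 19.4 + 26.6 + 2.6 + 21.0 + 12.0
= 151.0 time units


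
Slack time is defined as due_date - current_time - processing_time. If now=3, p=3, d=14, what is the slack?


Slack = due - current_time - processing
= 14 - 3 - 3
= 8


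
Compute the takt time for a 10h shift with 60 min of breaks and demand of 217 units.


Available = 10×60 - 60 = 540 min
Takt time = 540 / 217
= 2.49 min/unit


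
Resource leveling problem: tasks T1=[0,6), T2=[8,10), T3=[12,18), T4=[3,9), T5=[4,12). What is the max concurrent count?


Check each time point for overlaps:
  t=4: 3 tasks active (T1, T4, T5)
Max concurrent = 3


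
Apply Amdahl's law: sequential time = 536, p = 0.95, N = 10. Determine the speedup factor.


Amdahl's law: T_p = T × ((1-p) + p/N)
= 536 × ((1-0.95) + 0.95/10)
= 536 × (0.05 + 0.0950)
= 536 × 0.1450
= 77.72
Speedup = 536/77.72
= 6.90×


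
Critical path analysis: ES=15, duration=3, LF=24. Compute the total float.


EF = ES + duration = 15 + 3 = 18
LS = LF - duration = 24 - 3 = 21
Total Float = LF - EF = 24 - 18
(or LS - ES = 21 - 15)
= 6


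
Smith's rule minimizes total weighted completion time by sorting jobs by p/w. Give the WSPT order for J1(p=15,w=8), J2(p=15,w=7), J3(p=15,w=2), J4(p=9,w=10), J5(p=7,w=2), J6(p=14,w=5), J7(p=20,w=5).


WSPT (Smith's rule): sort by p/w ascending
  J4: p/w = 9/10 = 0.900
  J1: p/w = 15/8 = 1.875
  J2: p/w = 15/7 = 2.143
  J6: p/w = 14/5 = 2.800
  J5: p/w = 7/2 = 3.500
  J7: p/w = 20/5 = 4.000
  J3: p/w = 15/2 = 7.500
Order: J4 → J1 → J2 → J6 → J5 → J7 → J3


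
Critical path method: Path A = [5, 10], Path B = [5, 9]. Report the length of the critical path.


Path A: 5 + 10 = 15
Path B: 5 + 9 = 14
Critical path = longest = max(15, 14)
= 15 (Path A)


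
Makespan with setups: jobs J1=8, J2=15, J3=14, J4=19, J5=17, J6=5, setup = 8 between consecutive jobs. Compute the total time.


Makespan = Σ processing + (n-1) × setup
= (8 + 15 + 14 + 19 + 17 + 5) + (6-1)×8
= 78 + 40
= 118 time units


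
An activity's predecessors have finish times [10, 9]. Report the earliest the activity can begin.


ES = max of all predecessor completion times
Predecessors: [10, 9]
ES = max(10, 9)
= 10


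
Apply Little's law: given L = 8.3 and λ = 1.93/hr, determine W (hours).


Little's law: L = λW → W = L / λ
= 8.3 / 1.93
= 4.30 hours


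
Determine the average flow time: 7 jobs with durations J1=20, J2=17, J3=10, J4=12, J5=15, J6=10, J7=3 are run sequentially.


Completion times:
  J1: completes at 20
  J2: completes at 37
  J3: completes at 47
  J4: completes at 59
  J5: completes at 74
  J6: completes at 84
  J7: completes at 87
Sum = 408
Average = 408/7
= 58.29


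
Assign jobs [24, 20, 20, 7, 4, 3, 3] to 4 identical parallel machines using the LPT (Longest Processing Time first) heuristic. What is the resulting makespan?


Jobs (LPT sorted): [24, 20, 20, 7, 4, 3, 3]
Machines: 4
  J=24 → Machine 1 (load: 0+24=24)
  J=20 → Machine 2 (load: 0+20=20)
  J=20 → Machine 3 (load: 0+20=20)
  J=7 → Machine 4 (load: 0+7=7)
  J=4 → Machine 4 (load: 7+4=11)
  J=3 → Machine 4 (load: 11+3=14)
  J=3 → Machine 4 (load: 14+3=17)
Machine loads: [24, 20, 20, 17]
Makespan = max = 24 time units


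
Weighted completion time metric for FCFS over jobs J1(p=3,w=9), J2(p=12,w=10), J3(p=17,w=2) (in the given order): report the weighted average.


Completion times:
  J1: C=3, w×C=9×3=27
  J2: C=15, w×C=10×15=150
  J3: C=32, w×C=2×32=64
Sum w×C = 241
Sum w = 21
Weighted avg = 241/21
= 11.48


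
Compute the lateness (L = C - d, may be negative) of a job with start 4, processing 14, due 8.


Completion = 4 + 14 = 18
Lateness = C - d = 18 - 8
= 10


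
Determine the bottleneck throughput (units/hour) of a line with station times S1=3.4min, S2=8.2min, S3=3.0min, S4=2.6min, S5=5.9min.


Bottleneck = longest station time
Station times: [3.4, 8.2, 3.0, 2.6, 5.9]
Max = 8.2 min
Rate = 60 / 8.2
= 7.32 units/hour (bottleneck: 8.2min)


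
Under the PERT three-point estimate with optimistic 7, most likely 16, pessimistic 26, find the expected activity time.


te = (o + 4m + p) / 6
= (7 + 4×16 + 26) / 6
= (7 + 64 + 26) / 6
= 97 / 6
= 16.17


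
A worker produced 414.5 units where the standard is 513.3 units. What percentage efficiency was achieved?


Efficiency = (actual / standard) × 100
= (414.5 / 513.3) × 100
= 80.8%


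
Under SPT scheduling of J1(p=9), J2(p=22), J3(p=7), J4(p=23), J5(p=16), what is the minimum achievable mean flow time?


SPT order: J3 → J1 → J5 → J2 → J4
Completion times:
  J3: C=7
  J1: C=16
  J5: C=32
  J2: C=54
  J4: C=77
Sum = 186, n = 5
Mean flow = 186/5
= 37.20


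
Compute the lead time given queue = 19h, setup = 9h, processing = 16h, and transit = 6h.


Lead time = queue + setup + processing + transit
= 19 + 9 + 16 + 6
= 50 hours


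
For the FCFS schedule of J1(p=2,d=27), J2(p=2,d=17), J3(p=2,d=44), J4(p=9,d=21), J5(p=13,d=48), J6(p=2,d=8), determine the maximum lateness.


Lateness per job (L = C - d):
  J1: C=2, d=27, L=-25
  J2: C=4, d=17, L=-13
  J3: C=6, d=44, L=-38
  J4: C=15, d=21, L=-6
  J5: C=28, d=48, L=-20
  J6: C=30, d=8, L=22
Lmax = max(-25, -13, -38, -6, -20, 22)
= 22


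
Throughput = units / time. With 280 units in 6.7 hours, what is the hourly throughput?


Throughput = units / time
= 280 / 6.7
= 41.8 units/hour


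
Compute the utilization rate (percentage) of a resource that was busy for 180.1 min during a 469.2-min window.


Utilization = busy / total × 100
= 180.1 / 469.2 × 100
= 38.4%


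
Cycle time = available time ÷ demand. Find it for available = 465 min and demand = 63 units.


Cycle time = available time / demand
= 465 / 63
= 7.38 min/unit


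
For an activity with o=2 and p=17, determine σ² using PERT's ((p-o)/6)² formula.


σ² = ((p - o) / 6)² = (p - o)² / 36
= (17 - 2)² / 36
= 15² / 36
= 225 / 36
= 6.2500


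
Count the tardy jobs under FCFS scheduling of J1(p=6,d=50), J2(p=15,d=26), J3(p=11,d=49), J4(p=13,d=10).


Completion vs due date:
  J1: C=6, d=50 → on time
  J2: C=21, d=26 → on time
  J3: C=32, d=49 → on time
  J4: C=45, d=10 → TARDY
Tardy jobs: J4
Count = 1


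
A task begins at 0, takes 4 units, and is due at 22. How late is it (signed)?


Completion = 0 + 4 = 4
Lateness = C - d = 4 - 22
= -18


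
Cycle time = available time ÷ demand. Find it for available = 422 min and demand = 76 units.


Cycle time = available time / demand
= 422 / 76
= 5.55 min/unit


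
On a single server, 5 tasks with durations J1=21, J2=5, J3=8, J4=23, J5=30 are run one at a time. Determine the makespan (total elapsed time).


Sequential makespan: sum all processing times
= 21 + 5 + 8 + 23 + 30
= 87 time units


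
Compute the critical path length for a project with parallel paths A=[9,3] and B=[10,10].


Path A: 9 + 3 = 12
Path B: 10 + 10 = 20
Critical path = longest = max(12, 20)
= 20 (Path B)


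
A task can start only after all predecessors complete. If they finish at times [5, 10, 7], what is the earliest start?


ES = max of all predecessor completion times
Predecessors: [5, 10, 7]
ES = max(5, 10, 7)
= 10


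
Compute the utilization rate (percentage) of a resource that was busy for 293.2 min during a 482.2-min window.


Utilization = busy / total × 100
= 293.2 / 482.2 × 100
= 60.8%


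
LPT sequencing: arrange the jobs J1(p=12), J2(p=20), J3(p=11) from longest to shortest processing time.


LPT: sort by longest processing time first
  J2: p=20
  J1: p=12
  J3: p=11
Order: J2 → J1 → J3


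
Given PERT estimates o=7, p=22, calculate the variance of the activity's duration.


σ² = ((p - o) / 6)² = (p - o)² / 36
= (22 - 7)² / 36
= 15² / 36
= 225 / 36
= 6.2500


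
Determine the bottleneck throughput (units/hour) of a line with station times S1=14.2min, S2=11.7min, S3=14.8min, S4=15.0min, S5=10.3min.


Bottleneck = longest station time
Station times: [14.2, 11.7, 14.8, 15.0, 10.3]
Max = 15.0 min
Rate = 60 / 15.0
= 4.00 units/hour (bottleneck: 15.0min)


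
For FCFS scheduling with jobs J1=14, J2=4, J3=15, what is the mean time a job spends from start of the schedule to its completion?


Completion times:
  J1: completes at 14
  J2: completes at 18
  J3: completes at 33
Sum = 65
Average = 65/3
= 21.67


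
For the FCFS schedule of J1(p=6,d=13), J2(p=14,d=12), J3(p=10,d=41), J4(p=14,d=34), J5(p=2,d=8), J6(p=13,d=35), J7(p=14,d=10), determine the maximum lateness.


Lateness per job (L = C - d):
  J1: C=6, d=13, L=-7
  J2: C=20, d=12, L=8
  J3: C=30, d=41, L=-11
  J4: C=44, d=34, L=10
  J5: C=46, d=8, L=38
  J6: C=59, d=35, L=24
  J7: C=73, d=10, L=63
Lmax = max(-7, 8, -11, 10, 38, 24, 63)
= 63


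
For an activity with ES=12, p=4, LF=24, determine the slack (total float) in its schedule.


EF = ES + duration = 12 + 4 = 16
LS = LF - duration = 24 - 4 = 20
Total Float = LF - EF = 24 - 16
(or LS - ES = 20 - 12)
= 8


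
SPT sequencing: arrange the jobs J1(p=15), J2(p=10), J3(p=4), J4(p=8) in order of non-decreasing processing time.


SPT: sort by shortest processing time
  J3: p=4
  J4: p=8
  J2: p=10
  J1: p=15
Order: J3 → J4 → J2 → J1


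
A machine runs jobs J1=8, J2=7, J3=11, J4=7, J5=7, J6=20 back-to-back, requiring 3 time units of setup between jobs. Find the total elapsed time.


Makespan = Σ processing + (n-1) × setup
= (8 + 7 + 11 + 7 + 7 + 20) + (6-1)×3
= 60 + 15
= 75 time units


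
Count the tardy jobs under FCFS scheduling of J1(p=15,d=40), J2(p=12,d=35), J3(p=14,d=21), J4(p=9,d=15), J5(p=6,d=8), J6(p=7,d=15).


Completion vs due date:
  J1: C=15, d=40 → on time
  J2: C=27, d=35 → on time
  J3: C=41, d=21 → TARDY
  J4: C=50, d=15 → TARDY
  J5: C=56, d=8 → TARDY
  J6: C=63, d=15 → TARDY
Tardy jobs: J3, J4, J5, J6
Count = 4


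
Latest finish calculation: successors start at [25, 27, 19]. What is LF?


LF = min of all successor start times
Successors start at: [25, 27, 19]
LF = min(25, 27, 19)
= 19


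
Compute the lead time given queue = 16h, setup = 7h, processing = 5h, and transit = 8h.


Lead time = queue + setup + processing + transit
= 16 + 7 + 5 + 8
= 36 hours


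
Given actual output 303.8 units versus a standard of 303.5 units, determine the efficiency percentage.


Efficiency = (actual / standard) × 100
= (303.8 / 303.5) × 100
= 100.1%


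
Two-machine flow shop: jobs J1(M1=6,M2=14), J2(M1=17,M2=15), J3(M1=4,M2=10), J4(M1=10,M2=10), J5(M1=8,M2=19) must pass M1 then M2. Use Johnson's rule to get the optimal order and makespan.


Johnson's rule:
Group 1 (M1≤M2, sort by M1): ['J3', 'J1', 'J5', 'J4']
Group 2 (M1>M2, sort desc M2): ['J2']
Sequence: J3 → J1 → J5 → J4 → J2
Makespan calculation:
  J3: M1 done=4, M2 done=14
  J1: M1 done=10, M2 done=28
  J5: M1 done=18, M2 done=47
  J4: M1 done=28, M2 done=57
  J2: M1 done=45, M2 done=72
= Sequence: J3 → J1 → J5 → J4 → J2, Makespan: 72


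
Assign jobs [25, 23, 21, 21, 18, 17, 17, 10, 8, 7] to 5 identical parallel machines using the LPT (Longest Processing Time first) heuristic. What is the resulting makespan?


Jobs (LPT sorted): [25, 23, 21, 21, 18, 17, 17, 10, 8, 7]
Machines: 5
  J=25 → Machine 1 (load: 0+25=25)
  J=23 → Machine 2 (load: 0+23=23)
  J=21 → Machine 3 (load: 0+21=21)
  J=21 → Machine 4 (load: 0+21=21)
  J=18 → Machine 5 (load: 0+18=18)
  J=17 → Machine 5 (load: 18+17=35)
  J=17 → Machine 3 (load: 21+17=38)
  J=10 → Machine 4 (load: 21+10=31)
  J=8 → Machine 2 (load: 23+8=31)
  J=7 → Machine 1 (load: 25+7=32)
Machine loads: [32, 31, 38, 31, 35]
Makespan = max = 38 time units


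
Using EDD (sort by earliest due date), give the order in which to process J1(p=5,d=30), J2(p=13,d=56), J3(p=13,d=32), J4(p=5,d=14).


EDD: sort by earliest due date
  J4: d=14, p=5
  J1: d=30, p=5
  J3: d=32, p=13
  J2: d=56, p=13
Order: J4 → J1 → J3 → J2


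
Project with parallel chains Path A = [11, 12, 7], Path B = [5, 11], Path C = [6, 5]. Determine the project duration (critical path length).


Path A: 11 + 12 + 7 = 30
Path B: 5 + 11 = 16
Path C: 6 + 5 = 11
Critical path = longest = max(30, 16, 11)
= 30 (Path A)


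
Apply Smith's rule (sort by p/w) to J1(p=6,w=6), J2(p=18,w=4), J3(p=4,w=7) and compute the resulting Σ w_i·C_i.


WSPT order (by p/w): J3 → J1 → J2
  J3: C=4, w·C=7×4=28
  J1: C=10, w·C=6×10=60
  J2: C=28, w·C=4×28=112
Σ w·C = 200
= 200


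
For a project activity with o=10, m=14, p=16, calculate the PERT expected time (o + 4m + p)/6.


te = (o + 4m + p) / 6
= (10 + 4×14 + 16) / 6
= (10 + 56 + 16) / 6
= 82 / 6
= 13.67


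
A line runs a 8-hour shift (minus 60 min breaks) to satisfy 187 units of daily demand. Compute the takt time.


Available = 8×60 - 60 = 420 min
Takt time = 420 / 187
= 2.25 min/unit


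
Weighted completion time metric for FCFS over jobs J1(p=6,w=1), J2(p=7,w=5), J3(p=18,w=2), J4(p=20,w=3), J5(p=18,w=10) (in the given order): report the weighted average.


Completion times:
  J1: C=6, w×C=1×6=6
  J2: C=13, w×C=5×13=65
  J3: C=31, w×C=2×31=62
  J4: C=51, w×C=3×51=153
  J5: C=69, w×C=10×69=690
Sum w×C = 976
Sum w = 21
Weighted avg = 976/21
= 46.48


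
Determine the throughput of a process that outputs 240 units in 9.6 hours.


Throughput = units / time
= 240 / 9.6
= 25.0 units/hour


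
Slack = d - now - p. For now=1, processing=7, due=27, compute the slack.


Slack = due - current_time - processing
= 27 - 1 - 7
= 19


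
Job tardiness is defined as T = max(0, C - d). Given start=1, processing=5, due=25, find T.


Completion = start + processing = 1 + 5 = 6
Tardiness = max(0, C - d) = max(0, 6 - 25)
= max(0, -19)
= 0


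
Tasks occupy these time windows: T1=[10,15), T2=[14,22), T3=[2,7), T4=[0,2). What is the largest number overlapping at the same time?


Check each time point for overlaps:
  t=14: 2 tasks active (T1, T2)
Max concurrent = 2


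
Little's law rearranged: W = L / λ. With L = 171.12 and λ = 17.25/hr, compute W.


Little's law: L = λW → W = L / λ
= 171.12 / 17.25
= 9.92 hours


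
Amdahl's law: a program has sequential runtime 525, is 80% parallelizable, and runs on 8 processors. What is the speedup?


Amdahl's law: T_p = T × ((1-p) + p/N)
= 525 × ((1-0.8) + 0.8/8)
= 525 × (0.20 + 0.1000)
= 525 × 0.3000
= 157.50
Speedup = 525/157.50
= 3.33×


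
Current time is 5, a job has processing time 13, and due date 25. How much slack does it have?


Slack = due - current_time - processing
= 25 - 5 - 13
= 7


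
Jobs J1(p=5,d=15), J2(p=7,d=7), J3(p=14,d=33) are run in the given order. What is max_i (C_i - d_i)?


Lateness per job (L = C - d):
  J1: C=5, d=15, L=-10
  J2: C=12, d=7, L=5
  J3: C=26, d=33, L=-7
Lmax = max(-10, 5, -7)
= 5


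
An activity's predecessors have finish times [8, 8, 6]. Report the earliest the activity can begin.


ES = max of all predecessor completion times
Predecessors: [8, 8, 6]
ES = max(8, 8, 6)
= 8


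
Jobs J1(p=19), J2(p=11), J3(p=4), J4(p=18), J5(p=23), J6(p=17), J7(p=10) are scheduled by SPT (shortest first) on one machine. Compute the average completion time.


SPT order: J3 → J7 → J2 → J6 → J4 → J1 → J5
Completion times:
  J3: C=4
  J7: C=14
  J2: C=25
  J6: C=42
  J4: C=60
  J1: C=79
  J5: C=102
Sum = 326, n = 7
Mean flow = 326/7
= 46.57


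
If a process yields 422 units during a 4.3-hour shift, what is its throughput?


Throughput = units / time
= 422 / 4.3
= 98.1 units/hour


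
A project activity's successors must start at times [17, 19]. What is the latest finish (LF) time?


LF = min of all successor start times
Successors start at: [17, 19]
LF = min(17, 19)
= 17


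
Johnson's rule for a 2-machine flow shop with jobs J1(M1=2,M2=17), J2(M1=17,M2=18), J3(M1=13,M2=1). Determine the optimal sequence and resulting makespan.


Johnson's rule:
Group 1 (M1≤M2, sort by M1): ['J1', 'J2']
Group 2 (M1>M2, sort desc M2): ['J3']
Sequence: J1 → J2 → J3
Makespan calculation:
  J1: M1 done=2, M2 done=19
  J2: M1 done=19, M2 done=37
  J3: M1 done=32, M2 done=38
= Sequence: J1 → J2 → J3, Makespan: 38


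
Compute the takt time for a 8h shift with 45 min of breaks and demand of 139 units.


Available = 8×60 - 45 = 435 min
Takt time = 435 / 139
= 3.13 min/unit


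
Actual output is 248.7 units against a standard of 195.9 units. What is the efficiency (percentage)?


Efficiency = (actual / standard) × 100
= (248.7 / 195.9) × 100
= 127.0%


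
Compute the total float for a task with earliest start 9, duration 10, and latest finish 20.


EF = ES + duration = 9 + 10 = 19
LS = LF - duration = 20 - 10 = 10
Total Float = LF - EF = 20 - 19
(or LS - ES = 10 - 9)
= 1


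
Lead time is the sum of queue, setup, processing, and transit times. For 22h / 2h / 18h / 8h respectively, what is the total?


Lead time = queue + setup + processing + transit
= 22 + 2 + 18 + 8
= 50 hours


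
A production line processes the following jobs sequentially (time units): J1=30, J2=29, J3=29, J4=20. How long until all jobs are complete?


Sequential makespan: sum all processing times
= 30 + 29 + 29 + 20
= 108 time units


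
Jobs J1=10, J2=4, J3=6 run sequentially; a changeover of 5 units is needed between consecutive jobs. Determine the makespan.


Makespan = Σ processing + (n-1) × setup
= (10 + 4 + 6) + (3-1)×5
= 20 + 10
= 30 time units


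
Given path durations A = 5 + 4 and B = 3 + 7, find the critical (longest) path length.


Path A: 5 + 4 = 9
Path B: 3 + 7 = 10
Critical path = longest = max(9, 10)
= 10 (Path B)


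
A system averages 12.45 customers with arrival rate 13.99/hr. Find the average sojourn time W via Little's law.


Little's law: L = λW → W = L / λ
= 12.45 / 13.99
= 0.89 hours


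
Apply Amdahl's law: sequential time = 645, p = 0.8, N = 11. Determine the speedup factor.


Amdahl's law: T_p = T × ((1-p) + p/N)
= 645 × ((1-0.8) + 0.8/11)
= 645 × (0.20 + 0.0727)
= 645 × 0.2727
= 175.91
Speedup = 645/175.91
= 3.67×


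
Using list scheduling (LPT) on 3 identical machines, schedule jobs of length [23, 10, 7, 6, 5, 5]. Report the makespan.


Jobs (LPT sorted): [23, 10, 7, 6, 5, 5]
Machines: 3
  J=23 → Machine 1 (load: 0+23=23)
  J=10 → Machine 2 (load: 0+10=10)
  J=7 → Machine 3 (load: 0+7=7)
  J=6 → Machine 3 (load: 7+6=13)
  J=5 → Machine 2 (load: 10+5=15)
  J=5 → Machine 3 (load: 13+5=18)
Machine loads: [23, 15, 18]
Makespan = max = 23 time units


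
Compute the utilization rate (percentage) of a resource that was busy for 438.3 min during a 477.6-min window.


Utilization = busy / total × 100
= 438.3 / 477.6 × 100
= 91.8%


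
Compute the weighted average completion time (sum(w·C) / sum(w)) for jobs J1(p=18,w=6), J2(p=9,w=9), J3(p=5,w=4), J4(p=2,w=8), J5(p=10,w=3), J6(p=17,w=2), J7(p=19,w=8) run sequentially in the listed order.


Completion times:
  J1: C=18, w×C=6×18=108
  J2: C=27, w×C=9×27=243
  J3: C=32, w×C=4×32=128
  J4: C=34, w×C=8×34=272
  J5: C=44, w×C=3×44=132
  J6: C=61, w×C=2×61=122
  J7: C=80, w×C=8×80=640
Sum w×C = 1645
Sum w = 40
Weighted avg = 1645/40
= 41.12


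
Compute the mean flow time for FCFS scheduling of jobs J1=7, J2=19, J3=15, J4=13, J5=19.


Completion times:
  J1: completes at 7
  J2: completes at 26
  J3: completes at 41
  J4: completes at 54
  J5: completes at 73
Sum = 201
Average = 201/5
= 40.20


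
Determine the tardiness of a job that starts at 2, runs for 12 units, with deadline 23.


Completion = start + processing = 2 + 12 = 14
Tardiness = max(0, C - d) = max(0, 14 - 23)
= max(0, -9)
= 0


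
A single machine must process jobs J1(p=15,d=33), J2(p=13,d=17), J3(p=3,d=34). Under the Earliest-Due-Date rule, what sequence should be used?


EDD: sort by earliest due date
  J2: d=17, p=13
  J1: d=33, p=15
  J3: d=34, p=3
Order: J2 → J1 → J3


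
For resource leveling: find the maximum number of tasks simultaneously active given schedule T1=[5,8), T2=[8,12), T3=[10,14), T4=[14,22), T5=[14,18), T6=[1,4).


Check each time point for overlaps:
  t=10: 2 tasks active (T2, T3)
Max concurrent = 2


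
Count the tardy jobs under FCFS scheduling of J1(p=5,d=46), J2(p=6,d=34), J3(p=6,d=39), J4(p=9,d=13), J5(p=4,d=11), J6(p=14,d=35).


Completion vs due date:
  J1: C=5, d=46 → on time
  J2: C=11, d=34 → on time
  J3: C=17, d=39 → on time
  J4: C=26, d=13 → TARDY
  J5: C=30, d=11 → TARDY
  J6: C=44, d=35 → TARDY
Tardy jobs: J4, J5, J6
Count = 3


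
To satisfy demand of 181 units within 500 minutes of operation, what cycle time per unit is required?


Cycle time = available time / demand
= 500 / 181
= 2.76 min/unit


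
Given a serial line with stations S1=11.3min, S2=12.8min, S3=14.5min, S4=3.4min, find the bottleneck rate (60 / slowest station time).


Bottleneck = longest station time
Station times: [11.3, 12.8, 14.5, 3.4]
Max = 14.5 min
Rate = 60 / 14.5
= 4.14 units/hour (bottleneck: 14.5min)


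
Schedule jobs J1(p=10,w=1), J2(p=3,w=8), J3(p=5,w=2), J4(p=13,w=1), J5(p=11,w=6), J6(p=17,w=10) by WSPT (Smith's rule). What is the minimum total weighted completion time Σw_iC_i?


WSPT order (by p/w): J2 → J6 → J5 → J3 → J1 → J4
  J2: C=3, w·C=8×3=24
  J6: C=20, w·C=10×20=200
  J5: C=31, w·C=6×31=186
  J3: C=36, w·C=2×36=72
  J1: C=46, w·C=1×46=46
  J4: C=59, w·C=1×59=59
Σ w·C = 587
= 587


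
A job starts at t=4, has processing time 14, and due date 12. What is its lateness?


Completion = 4 + 14 = 18
Lateness = C - d = 18 - 12
= 6


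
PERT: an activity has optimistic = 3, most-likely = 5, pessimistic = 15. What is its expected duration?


te = (o + 4m + p) / 6
= (3 + 4×5 + 15) / 6
= (3 + 20 + 15) / 6
= 38 / 6
= 6.33


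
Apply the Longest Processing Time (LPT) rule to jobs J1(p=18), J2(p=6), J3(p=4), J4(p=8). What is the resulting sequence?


LPT: sort by longest processing time first
  J1: p=18
  J4: p=8
  J2: p=6
  J3: p=4
Order: J1 → J4 → J2 → J3


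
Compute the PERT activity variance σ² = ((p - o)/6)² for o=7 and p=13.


σ² = ((p - o) / 6)² = (p - o)² / 36
= (13 - 7)² / 36
= 6² / 36
= 36 / 36
= 1.0000


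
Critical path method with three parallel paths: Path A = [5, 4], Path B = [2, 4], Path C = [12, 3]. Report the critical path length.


Path A: 5 + 4 = 9
Path B: 2 + 4 = 6
Path C: 12 + 3 = 15
Critical path = longest = max(9, 6, 15)
= 15 (Path C)


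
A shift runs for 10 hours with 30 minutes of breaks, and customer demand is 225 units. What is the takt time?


Available = 10×60 - 30 = 570 min
Takt time = 570 / 225
= 2.53 min/unit


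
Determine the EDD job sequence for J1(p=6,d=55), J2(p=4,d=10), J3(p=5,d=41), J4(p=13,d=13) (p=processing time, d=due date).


EDD: sort by earliest due date
  J2: d=10, p=4
  J4: d=13, p=13
  J3: d=41, p=5
  J1: d=55, p=6
Order: J2 → J4 → J3 → J1


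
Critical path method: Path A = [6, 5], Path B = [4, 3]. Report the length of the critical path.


Path A: 6 + 5 = 11
Path B: 4 + 3 = 7
Critical path = longest = max(11, 7)
= 11 (Path A)


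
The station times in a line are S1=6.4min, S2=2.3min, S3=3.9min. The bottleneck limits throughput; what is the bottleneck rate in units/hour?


Bottleneck = longest station time
Station times: [6.4, 2.3, 3.9]
Max = 6.4 min
Rate = 60 / 6.4
= 9.38 units/hour (bottleneck: 6.4min)


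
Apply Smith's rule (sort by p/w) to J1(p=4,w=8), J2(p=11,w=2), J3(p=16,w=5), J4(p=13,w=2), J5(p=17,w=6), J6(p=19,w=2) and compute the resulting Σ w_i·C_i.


WSPT order (by p/w): J1 → J5 → J3 → J2 → J4 → J6
  J1: C=4, w·C=8×4=32
  J5: C=21, w·C=6×21=126
  J3: C=37, w·C=5×37=185
  J2: C=48, w·C=2×48=96
  J4: C=61, w·C=2×61=122
  J6: C=80, w·C=2×80=160
Σ w·C = 721
= 721


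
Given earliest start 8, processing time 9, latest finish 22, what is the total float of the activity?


EF = ES + duration = 8 + 9 = 17
LS = LF - duration = 22 - 9 = 13
Total Float = LF - EF = 22 - 17
(or LS - ES = 13 - 8)
= 5


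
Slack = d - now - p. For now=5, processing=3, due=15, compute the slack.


Slack = due - current_time - processing
= 15 - 5 - 3
= 7


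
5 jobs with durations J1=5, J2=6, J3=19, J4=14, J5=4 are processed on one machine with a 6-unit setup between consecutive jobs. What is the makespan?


Makespan = Σ processing + (n-1) × setup
= (5 + 6 + 19 + 14 + 4) + (5-1)×6
= 48 + 24
= 72 time units


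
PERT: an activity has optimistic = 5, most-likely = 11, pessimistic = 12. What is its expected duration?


te = (o + 4m + p) / 6
= (5 + 4×11 + 12) / 6
= (5 + 44 + 12) / 6
= 61 / 6
= 10.17


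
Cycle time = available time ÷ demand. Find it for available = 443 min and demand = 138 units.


Cycle time = available time / demand
= 443 / 138
= 3.21 min/unit


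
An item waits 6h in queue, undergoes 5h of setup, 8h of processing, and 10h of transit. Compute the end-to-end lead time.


Lead time = queue + setup + processing + transit
= 6 + 5 + 8 + 10
= 29 hours


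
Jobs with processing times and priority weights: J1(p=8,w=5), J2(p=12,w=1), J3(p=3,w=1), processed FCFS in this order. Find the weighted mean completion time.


Completion times:
  J1: C=8, w×C=5×8=40
  J2: C=20, w×C=1×20=20
  J3: C=23, w×C=1×23=23
Sum w×C = 83
Sum w = 7
Weighted avg = 83/7
= 11.86


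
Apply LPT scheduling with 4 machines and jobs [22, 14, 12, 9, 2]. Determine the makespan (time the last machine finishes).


Jobs (LPT sorted): [22, 14, 12, 9, 2]
Machines: 4
  J=22 → Machine 1 (load: 0+22=22)
  J=14 → Machine 2 (load: 0+14=14)
  J=12 → Machine 3 (load: 0+12=12)
  J=9 → Machine 4 (load: 0+9=9)
  J=2 → Machine 4 (load: 9+2=11)
Machine loads: [22, 14, 12, 11]
Makespan = max = 22 time units


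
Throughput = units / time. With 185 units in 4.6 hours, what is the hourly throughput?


Throughput = units / time
= 185 / 4.6
= 40.2 units/hour


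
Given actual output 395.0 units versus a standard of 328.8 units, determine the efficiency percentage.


Efficiency = (actual / standard) × 100
= (395.0 / 328.8) × 100
= 120.1%


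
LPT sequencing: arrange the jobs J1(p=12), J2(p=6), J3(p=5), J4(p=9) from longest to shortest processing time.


LPT: sort by longest processing time first
  J1: p=12
  J4: p=9
  J2: p=6
  J3: p=5
Order: J1 → J4 → J2 → J3


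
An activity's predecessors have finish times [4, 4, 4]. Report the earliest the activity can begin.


ES = max of all predecessor completion times
Predecessors: [4, 4, 4]
ES = max(4, 4, 4)
= 4


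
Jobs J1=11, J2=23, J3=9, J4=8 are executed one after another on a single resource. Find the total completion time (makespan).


Sequential makespan: sum all processing times
= 11 + 23 + 9 + 8
= 51 time units


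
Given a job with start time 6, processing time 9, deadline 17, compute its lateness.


Completion = 6 + 9 = 15
Lateness = C - d = 15 - 17
= -2
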